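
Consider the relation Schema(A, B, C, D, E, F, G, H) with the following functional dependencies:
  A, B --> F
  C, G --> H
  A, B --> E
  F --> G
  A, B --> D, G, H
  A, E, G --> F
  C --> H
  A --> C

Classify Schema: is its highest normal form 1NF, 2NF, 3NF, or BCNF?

Candidate key: {A, B}. Prime attributes: {A, B}.
C, G --> H: {C, G}⁺ = {C, G, H}, which is not all of the attributes, so the left side is not a superkey — BCNF is violated.
C, G --> H has non-prime {H} on the right and a non-superkey on the left, so 3NF fails.
{A} is a proper subset of the key {A, B}, and {A}⁺ contains the non-prime attributes {C, H} — a partial dependency, so 2NF is violated.

1NF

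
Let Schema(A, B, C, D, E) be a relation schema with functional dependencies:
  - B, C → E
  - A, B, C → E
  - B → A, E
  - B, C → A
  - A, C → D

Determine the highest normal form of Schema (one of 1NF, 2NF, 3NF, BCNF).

1NF

Candidate key: {B, C}. Prime attributes: {B, C}.
B → A, E breaks BCNF: {B}⁺ = {A, B, E}, so {B} is not a superkey.
B → A, E has non-prime {A, E} on the right and a non-superkey on the left, so 3NF fails.
Since {B} ⊂ {B, C} and {B}⁺ ⊇ {A, E} with {A, E} non-prime, there is a partial dependency; 2NF fails.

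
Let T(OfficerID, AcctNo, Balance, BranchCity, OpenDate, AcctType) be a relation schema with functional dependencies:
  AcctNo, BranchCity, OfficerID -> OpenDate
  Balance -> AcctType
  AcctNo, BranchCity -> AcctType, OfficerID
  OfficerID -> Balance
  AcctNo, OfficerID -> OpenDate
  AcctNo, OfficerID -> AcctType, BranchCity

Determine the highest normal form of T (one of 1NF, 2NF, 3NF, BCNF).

1NF

Candidate keys: {AcctNo, BranchCity}, {AcctNo, OfficerID}. Prime attributes: {AcctNo, BranchCity, OfficerID}.
Balance -> AcctType breaks BCNF: {Balance}⁺ = {AcctType, Balance}, so {Balance} is not a superkey.
Because {AcctType} is non-prime and the left side of Balance -> AcctType is not a superkey, the relation is not in 3NF.
Since {OfficerID} ⊂ {AcctNo, OfficerID} and {OfficerID}⁺ ⊇ {AcctType, Balance} with {AcctType, Balance} non-prime, there is a partial dependency; 2NF fails.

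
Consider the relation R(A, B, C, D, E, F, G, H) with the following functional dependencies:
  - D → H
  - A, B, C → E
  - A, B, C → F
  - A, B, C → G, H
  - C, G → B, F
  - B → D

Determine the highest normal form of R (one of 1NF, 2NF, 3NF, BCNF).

Candidate keys: {A, B, C}, {A, C, G}. Prime attributes: {A, B, C, G}.
D → H: {D}⁺ = {D, H}, which is not all of the attributes, so the left side is not a superkey — BCNF is violated.
Because {H} is non-prime and the left side of D → H is not a superkey, the relation is not in 3NF.
The proper key subset {B} of {A, B, C} determines non-prime {D, H}, so the relation is not even in 2NF.

1NF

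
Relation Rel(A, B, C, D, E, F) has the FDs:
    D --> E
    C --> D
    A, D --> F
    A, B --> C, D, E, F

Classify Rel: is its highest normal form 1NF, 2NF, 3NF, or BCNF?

2NF

Candidate key: {A, B}. Prime attributes: {A, B}.
D --> E breaks BCNF: {D}⁺ = {D, E}, so {D} is not a superkey.
Because {E} is non-prime and the left side of D --> E is not a superkey, the relation is not in 3NF.
No proper subset of a key has a non-prime attribute in its closure, so there is no partial dependency; 2NF holds.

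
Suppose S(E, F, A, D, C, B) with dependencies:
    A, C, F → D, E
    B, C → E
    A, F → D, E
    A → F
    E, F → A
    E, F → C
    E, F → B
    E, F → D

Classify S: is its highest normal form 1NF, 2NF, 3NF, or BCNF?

3NF

Candidate keys: {A}, {B, C, F}, {E, F}. Prime attributes: {A, B, C, E, F}.
B, C → E breaks BCNF: {B, C}⁺ = {B, C, E}, so {B, C} is not a superkey.
But every attribute on its right side ({E}) is prime, and the same holds for every other non-superkey FD, so 3NF still holds.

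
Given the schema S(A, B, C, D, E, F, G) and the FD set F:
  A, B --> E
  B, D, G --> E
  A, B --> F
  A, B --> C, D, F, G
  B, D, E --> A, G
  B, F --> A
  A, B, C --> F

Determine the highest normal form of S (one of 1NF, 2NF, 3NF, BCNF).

BCNF

Candidate keys: {A, B}, {B, D, E}, {B, D, G}, {B, F}. Prime attributes: {A, B, D, E, F, G}.
Every FD has a superkey on the left, so the relation is in BCNF.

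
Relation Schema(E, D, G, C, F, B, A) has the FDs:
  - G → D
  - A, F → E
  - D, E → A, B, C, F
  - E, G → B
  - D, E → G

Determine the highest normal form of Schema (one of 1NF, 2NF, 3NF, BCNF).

3NF

Candidate keys: {A, D, F}, {A, F, G}, {D, E}, {E, G}. Prime attributes: {A, D, E, F, G}.
G → D breaks BCNF: {G}⁺ = {D, G}, so {G} is not a superkey.
Its right-hand attributes {D} are all prime, as are those of every other non-superkey FD — the relation is in 3NF.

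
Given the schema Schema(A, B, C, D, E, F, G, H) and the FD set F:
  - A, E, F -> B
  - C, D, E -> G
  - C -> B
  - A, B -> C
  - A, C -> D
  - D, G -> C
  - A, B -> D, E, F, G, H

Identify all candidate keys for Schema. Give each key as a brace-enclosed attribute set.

No FD produces {A}, so it must be in every candidate key.
{A, B} is a candidate key since {A, B}⁺ = {A, B, C, D, E, F, G, H} covers every attribute.
{A, C} is a candidate key since {A, C}⁺ = {A, B, C, D, E, F, G, H} covers every attribute.
{A, D, G} is a candidate key since {A, D, G}⁺ = {A, B, C, D, E, F, G, H} covers every attribute.
{A, E, F} is a candidate key since {A, E, F}⁺ = {A, B, C, D, E, F, G, H} covers every attribute.
These are minimal and exhaustive — every other superkey contains one of them.

{A, B}, {A, C}, {A, D, G}, {A, E, F}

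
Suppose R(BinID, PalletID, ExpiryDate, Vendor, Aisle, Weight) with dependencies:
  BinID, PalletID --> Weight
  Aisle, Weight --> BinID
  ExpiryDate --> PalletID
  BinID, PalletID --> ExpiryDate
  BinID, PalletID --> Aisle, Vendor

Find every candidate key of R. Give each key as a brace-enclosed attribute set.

{Aisle, ExpiryDate, Weight}, {Aisle, PalletID, Weight}, {BinID, ExpiryDate}, {BinID, PalletID}

{BinID, ExpiryDate}⁺ = {Aisle, BinID, ExpiryDate, PalletID, Vendor, Weight} — all of the relation — so {BinID, ExpiryDate} is a candidate key.
{BinID, PalletID}⁺ = {Aisle, BinID, ExpiryDate, PalletID, Vendor, Weight} — all of the relation — so {BinID, PalletID} is a candidate key.
{Aisle, ExpiryDate, Weight}⁺ = {Aisle, BinID, ExpiryDate, PalletID, Vendor, Weight} — all of the relation — so {Aisle, ExpiryDate, Weight} is a candidate key.
{Aisle, PalletID, Weight}⁺ = {Aisle, BinID, ExpiryDate, PalletID, Vendor, Weight} — all of the relation — so {Aisle, PalletID, Weight} is a candidate key.
These are minimal and exhaustive — every other superkey contains one of them.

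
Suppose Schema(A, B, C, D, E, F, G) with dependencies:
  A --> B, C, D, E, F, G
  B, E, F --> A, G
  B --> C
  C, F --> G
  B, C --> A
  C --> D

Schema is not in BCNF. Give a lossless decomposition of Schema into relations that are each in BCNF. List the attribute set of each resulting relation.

{A, B, C, E, F}; {C, D}; {C, F, G}

Candidate keys of the original relation: {A}, {B}.
Within {A, B, C, D, E, F, G}: {C, F}⁺ ∩ {A, B, C, D, E, F, G} = {C, D, F, G}, not the whole set, so C, F --> D, G violates BCNF; decompose into {C, D, F, G} and {A, B, C, E, F}.
Within {C, D, F, G}: {C}⁺ ∩ {C, D, F, G} = {C, D}, not the whole set, so C --> D violates BCNF; decompose into {C, D} and {C, F, G}.
{C, D} has no BCNF violation.
{C, F, G} has no BCNF violation.
{A, B, C, E, F} has no BCNF violation.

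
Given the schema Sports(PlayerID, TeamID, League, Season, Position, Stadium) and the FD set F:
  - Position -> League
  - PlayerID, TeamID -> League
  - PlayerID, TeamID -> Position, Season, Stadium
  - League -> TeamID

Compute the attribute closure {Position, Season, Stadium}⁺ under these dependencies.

{League, Position, Season, Stadium, TeamID}

Start with {Position, Season, Stadium}.
Position -> League applies; add {League} → now {League, Position, Season, Stadium}.
League -> TeamID applies; add {TeamID} → now {League, Position, Season, Stadium, TeamID}.
No further FD applies.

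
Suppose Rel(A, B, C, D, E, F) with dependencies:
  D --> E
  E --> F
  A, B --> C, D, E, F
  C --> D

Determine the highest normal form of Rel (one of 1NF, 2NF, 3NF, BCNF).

Candidate key: {A, B}. Prime attributes: {A, B}.
D --> E: {D}⁺ = {D, E, F}, which is not all of the attributes, so the left side is not a superkey — BCNF is violated.
Because {E} is non-prime and the left side of D --> E is not a superkey, the relation is not in 3NF.
No proper subset of a key has a non-prime attribute in its closure, so there is no partial dependency; 2NF holds.

2NF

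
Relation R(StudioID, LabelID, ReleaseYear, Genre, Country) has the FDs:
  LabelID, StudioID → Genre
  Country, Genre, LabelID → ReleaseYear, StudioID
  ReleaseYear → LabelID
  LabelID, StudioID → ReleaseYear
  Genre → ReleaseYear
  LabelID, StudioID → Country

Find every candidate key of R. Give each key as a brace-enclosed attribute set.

{Country, Genre}⁺ = {Country, Genre, LabelID, ReleaseYear, StudioID} — all of the relation — so {Country, Genre} is a candidate key.
{Genre, StudioID}⁺ = {Country, Genre, LabelID, ReleaseYear, StudioID} — all of the relation — so {Genre, StudioID} is a candidate key.
{LabelID, StudioID}⁺ = {Country, Genre, LabelID, ReleaseYear, StudioID} — all of the relation — so {LabelID, StudioID} is a candidate key.
{ReleaseYear, StudioID}⁺ = {Country, Genre, LabelID, ReleaseYear, StudioID} — all of the relation — so {ReleaseYear, StudioID} is a candidate key.
These are minimal and exhaustive — every other superkey contains one of them.

{Country, Genre}, {Genre, StudioID}, {LabelID, StudioID}, {ReleaseYear, StudioID}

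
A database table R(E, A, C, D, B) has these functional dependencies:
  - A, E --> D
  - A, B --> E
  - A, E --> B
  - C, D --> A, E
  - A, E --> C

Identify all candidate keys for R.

{A, B}, {A, E}, {C, D}

{A, B} is a candidate key since {A, B}⁺ = {A, B, C, D, E} covers every attribute.
{A, E} is a candidate key since {A, E}⁺ = {A, B, C, D, E} covers every attribute.
{C, D} is a candidate key since {C, D}⁺ = {A, B, C, D, E} covers every attribute.
Any other superkey properly contains one of these, so there are no further candidate keys.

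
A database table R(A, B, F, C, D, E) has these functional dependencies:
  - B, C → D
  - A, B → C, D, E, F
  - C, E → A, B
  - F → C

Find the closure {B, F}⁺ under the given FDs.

Start with {B, F}.
F → C applies; add {C} → now {B, C, F}.
B, C → D applies; add {D} → now {B, C, D, F}.
No further FD applies.

{B, C, D, F}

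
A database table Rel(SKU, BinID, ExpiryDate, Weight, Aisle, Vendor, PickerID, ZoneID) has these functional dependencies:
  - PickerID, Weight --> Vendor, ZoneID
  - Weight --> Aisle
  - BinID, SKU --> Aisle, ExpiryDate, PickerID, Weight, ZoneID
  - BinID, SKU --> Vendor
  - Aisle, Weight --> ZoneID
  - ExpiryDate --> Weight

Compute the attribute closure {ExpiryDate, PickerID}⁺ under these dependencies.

Start with {ExpiryDate, PickerID}.
ExpiryDate --> Weight applies; add {Weight} → now {ExpiryDate, PickerID, Weight}.
PickerID, Weight --> Vendor, ZoneID applies; add {Vendor, ZoneID} → now {ExpiryDate, PickerID, Vendor, Weight, ZoneID}.
Weight --> Aisle applies; add {Aisle} → now {Aisle, ExpiryDate, PickerID, Vendor, Weight, ZoneID}.
No further FD applies.

{Aisle, ExpiryDate, PickerID, Vendor, Weight, ZoneID}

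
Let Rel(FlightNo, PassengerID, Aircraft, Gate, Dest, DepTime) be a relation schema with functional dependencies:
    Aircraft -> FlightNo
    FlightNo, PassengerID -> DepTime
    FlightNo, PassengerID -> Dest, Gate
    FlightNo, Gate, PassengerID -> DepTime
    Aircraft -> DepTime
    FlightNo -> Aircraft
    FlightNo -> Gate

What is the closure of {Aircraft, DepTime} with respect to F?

Start with {Aircraft, DepTime}.
Aircraft -> FlightNo applies; add {FlightNo} → now {Aircraft, DepTime, FlightNo}.
FlightNo -> Gate applies; add {Gate} → now {Aircraft, DepTime, FlightNo, Gate}.
No further FD applies.

{Aircraft, DepTime, FlightNo, Gate}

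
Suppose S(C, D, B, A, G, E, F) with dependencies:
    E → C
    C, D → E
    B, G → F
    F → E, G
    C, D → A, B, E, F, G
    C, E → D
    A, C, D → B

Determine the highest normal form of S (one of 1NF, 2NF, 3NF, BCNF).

Candidate keys: {B, G}, {C, D}, {E}, {F}. Prime attributes: {B, C, D, E, F, G}.
The left-hand side of every FD is a superkey, so BCNF is satisfied.

BCNF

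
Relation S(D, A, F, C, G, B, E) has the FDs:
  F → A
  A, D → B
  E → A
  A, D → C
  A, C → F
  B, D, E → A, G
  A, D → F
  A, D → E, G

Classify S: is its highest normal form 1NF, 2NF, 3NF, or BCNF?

Candidate keys: {A, D}, {D, E}, {D, F}. Prime attributes: {A, D, E, F}.
F → A: {F}⁺ = {A, F}, which is not all of the attributes, so the left side is not a superkey — BCNF is violated.
Its right-hand attributes {A} are all prime, as are those of every other non-superkey FD — the relation is in 3NF.

3NF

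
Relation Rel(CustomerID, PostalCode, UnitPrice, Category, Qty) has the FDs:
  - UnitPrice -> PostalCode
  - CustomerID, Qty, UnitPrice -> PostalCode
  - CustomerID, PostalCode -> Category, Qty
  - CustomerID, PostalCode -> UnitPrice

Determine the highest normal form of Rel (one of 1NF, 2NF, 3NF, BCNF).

Candidate keys: {CustomerID, PostalCode}, {CustomerID, UnitPrice}. Prime attributes: {CustomerID, PostalCode, UnitPrice}.
UnitPrice -> PostalCode: {UnitPrice}⁺ = {PostalCode, UnitPrice}, which is not all of the attributes, so the left side is not a superkey — BCNF is violated.
Since {PostalCode} ⊆ prime attributes and every other non-superkey FD also has a prime right side, the schema is in 3NF.

3NF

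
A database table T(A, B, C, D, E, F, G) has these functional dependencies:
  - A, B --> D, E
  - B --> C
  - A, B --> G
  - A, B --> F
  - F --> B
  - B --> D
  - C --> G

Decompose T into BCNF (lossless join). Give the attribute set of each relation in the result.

{A, E, F}; {B, C, D}; {B, F}; {C, G}

Candidate keys of the original relation: {A, B}, {A, F}.
{A, B, C, D, E, F, G}: {B} determines {B, C, D, G} here but is not a superkey — split on B --> C, D, G, giving {B, C, D, G} and {A, B, E, F}.
{B, C, D, G}: {C} determines {C, G} here but is not a superkey — split on C --> G, giving {C, G} and {B, C, D}.
{C, G} is in BCNF.
{B, C, D} is in BCNF.
{A, B, E, F}: {F} determines {B, F} here but is not a superkey — split on F --> B, giving {B, F} and {A, E, F}.
{B, F} is in BCNF.
{A, E, F} is in BCNF.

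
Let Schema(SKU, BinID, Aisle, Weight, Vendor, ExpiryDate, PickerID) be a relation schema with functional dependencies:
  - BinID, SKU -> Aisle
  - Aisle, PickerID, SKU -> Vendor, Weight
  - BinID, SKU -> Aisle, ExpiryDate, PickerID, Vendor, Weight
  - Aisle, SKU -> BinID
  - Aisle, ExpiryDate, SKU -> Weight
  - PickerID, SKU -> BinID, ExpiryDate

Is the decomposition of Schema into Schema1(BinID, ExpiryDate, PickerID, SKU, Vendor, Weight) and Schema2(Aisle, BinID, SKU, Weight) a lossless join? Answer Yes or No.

Yes

Common attributes: {BinID, SKU, Weight}; their closure is {Aisle, BinID, ExpiryDate, PickerID, SKU, Vendor, Weight}.
Since Schema1 ⊆ {Aisle, BinID, ExpiryDate, PickerID, SKU, Vendor, Weight}, the intersection is a superkey of Schema1; the decomposition is lossless.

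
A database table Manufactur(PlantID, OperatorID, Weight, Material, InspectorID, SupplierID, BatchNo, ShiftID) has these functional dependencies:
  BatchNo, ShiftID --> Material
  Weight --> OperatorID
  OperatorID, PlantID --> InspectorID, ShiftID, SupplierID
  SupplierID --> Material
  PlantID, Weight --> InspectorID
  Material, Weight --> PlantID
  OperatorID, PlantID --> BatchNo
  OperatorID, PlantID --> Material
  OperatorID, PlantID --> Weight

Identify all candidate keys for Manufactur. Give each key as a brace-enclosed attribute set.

{BatchNo, ShiftID, Weight}, {Material, Weight}, {OperatorID, PlantID}, {PlantID, Weight}, {SupplierID, Weight}

{Material, Weight}⁺ = {BatchNo, InspectorID, Material, OperatorID, PlantID, ShiftID, SupplierID, Weight}, which is every attribute, so {Material, Weight} is a candidate key.
{OperatorID, PlantID}⁺ = {BatchNo, InspectorID, Material, OperatorID, PlantID, ShiftID, SupplierID, Weight}, which is every attribute, so {OperatorID, PlantID} is a candidate key.
{PlantID, Weight}⁺ = {BatchNo, InspectorID, Material, OperatorID, PlantID, ShiftID, SupplierID, Weight}, which is every attribute, so {PlantID, Weight} is a candidate key.
{SupplierID, Weight}⁺ = {BatchNo, InspectorID, Material, OperatorID, PlantID, ShiftID, SupplierID, Weight}, which is every attribute, so {SupplierID, Weight} is a candidate key.
{BatchNo, ShiftID, Weight}⁺ = {BatchNo, InspectorID, Material, OperatorID, PlantID, ShiftID, SupplierID, Weight}, which is every attribute, so {BatchNo, ShiftID, Weight} is a candidate key.
Any other superkey properly contains one of these, so there are no further candidate keys.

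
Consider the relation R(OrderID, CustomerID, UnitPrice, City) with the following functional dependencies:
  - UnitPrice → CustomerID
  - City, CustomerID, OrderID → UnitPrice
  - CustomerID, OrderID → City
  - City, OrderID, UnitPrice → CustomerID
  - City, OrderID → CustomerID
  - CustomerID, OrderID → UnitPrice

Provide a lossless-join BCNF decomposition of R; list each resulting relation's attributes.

Candidate keys of the original relation: {City, OrderID}, {CustomerID, OrderID}, {OrderID, UnitPrice}.
{City, CustomerID, OrderID, UnitPrice}: {UnitPrice} determines {CustomerID, UnitPrice} here but is not a superkey — split on UnitPrice → CustomerID, giving {CustomerID, UnitPrice} and {City, OrderID, UnitPrice}.
{CustomerID, UnitPrice}: every determinant is a superkey — BCNF.
{City, OrderID, UnitPrice}: every determinant is a superkey — BCNF.

{City, OrderID, UnitPrice}; {CustomerID, UnitPrice}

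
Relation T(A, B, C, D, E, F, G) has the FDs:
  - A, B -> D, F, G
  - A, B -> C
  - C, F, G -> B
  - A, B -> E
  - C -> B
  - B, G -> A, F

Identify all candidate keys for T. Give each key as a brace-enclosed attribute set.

Closure of {A, B} is {A, B, C, D, E, F, G}, the whole schema; {A, B} is a candidate key.
Closure of {A, C} is {A, B, C, D, E, F, G}, the whole schema; {A, C} is a candidate key.
Closure of {B, G} is {A, B, C, D, E, F, G}, the whole schema; {B, G} is a candidate key.
Closure of {C, G} is {A, B, C, D, E, F, G}, the whole schema; {C, G} is a candidate key.
No proper subset of any of these is a key, and no other minimal superkey exists.

{A, B}, {A, C}, {B, G}, {C, G}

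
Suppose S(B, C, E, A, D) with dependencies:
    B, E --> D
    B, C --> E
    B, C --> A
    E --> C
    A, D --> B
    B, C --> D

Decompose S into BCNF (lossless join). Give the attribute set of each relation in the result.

Candidate keys of the original relation: {A, C, D}, {A, D, E}, {B, C}, {B, E}.
In {A, B, C, D, E}, {E} is not a superkey ({E}⁺ restricted to this set is {C, E}), so split on E --> C into {C, E} and {A, B, D, E}.
{C, E}: every determinant is a superkey — BCNF.
In {A, B, D, E}, {A, D} is not a superkey ({A, D}⁺ restricted to this set is {A, B, D}), so split on A, D --> B into {A, B, D} and {A, D, E}.
{A, B, D}: every determinant is a superkey — BCNF.
{A, D, E}: every determinant is a superkey — BCNF.

{A, B, D}; {A, D, E}; {C, E}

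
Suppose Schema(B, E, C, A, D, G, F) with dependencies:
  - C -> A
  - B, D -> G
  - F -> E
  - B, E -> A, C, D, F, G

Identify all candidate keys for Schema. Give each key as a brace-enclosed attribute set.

Attributes never on any right-hand side: {B} — every candidate key must contain it.
Closure of {B, E} is {A, B, C, D, E, F, G}, the whole schema; {B, E} is a candidate key.
Closure of {B, F} is {A, B, C, D, E, F, G}, the whole schema; {B, F} is a candidate key.
These are minimal and exhaustive — every other superkey contains one of them.

{B, E}, {B, F}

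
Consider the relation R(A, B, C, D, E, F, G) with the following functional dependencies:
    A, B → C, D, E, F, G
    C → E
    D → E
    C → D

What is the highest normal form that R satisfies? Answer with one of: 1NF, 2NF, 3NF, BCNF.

Candidate key: {A, B}. Prime attributes: {A, B}.
C → E: {C}⁺ = {C, D, E}, which is not all of the attributes, so the left side is not a superkey — BCNF is violated.
C → E has non-prime {E} on the right and a non-superkey on the left, so 3NF fails.
No proper subset of a key has a non-prime attribute in its closure, so there is no partial dependency; 2NF holds.

2NF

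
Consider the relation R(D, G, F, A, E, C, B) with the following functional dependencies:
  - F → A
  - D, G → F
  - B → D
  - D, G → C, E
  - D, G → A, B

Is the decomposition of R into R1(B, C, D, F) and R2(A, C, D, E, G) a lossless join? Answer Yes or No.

The shared attributes are {C, D} and {C, D}⁺ = {C, D}.
Neither R1 nor R2 is contained in that closure, so the decomposition is lossy.

No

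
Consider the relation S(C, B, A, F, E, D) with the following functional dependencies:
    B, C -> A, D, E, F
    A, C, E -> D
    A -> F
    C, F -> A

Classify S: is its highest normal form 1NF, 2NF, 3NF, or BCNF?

2NF

Candidate key: {B, C}. Prime attributes: {B, C}.
A, C, E -> D: {A, C, E}⁺ = {A, C, D, E, F}, which is not all of the attributes, so the left side is not a superkey — BCNF is violated.
A, C, E -> D determines the non-prime attribute {D} from a non-superkey — 3NF is violated.
Checking every proper subset of each key, none determines a non-prime attribute — 2NF is satisfied.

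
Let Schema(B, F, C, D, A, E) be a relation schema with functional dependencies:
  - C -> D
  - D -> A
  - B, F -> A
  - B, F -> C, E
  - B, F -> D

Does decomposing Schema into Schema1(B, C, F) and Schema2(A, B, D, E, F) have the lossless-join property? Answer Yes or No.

Schema1 ∩ Schema2 = {B, F}; its closure under F is {A, B, C, D, E, F}.
Schema1 is contained in that closure, so Schema1 ∩ Schema2 -> Schema1 holds and the join is lossless.

Yes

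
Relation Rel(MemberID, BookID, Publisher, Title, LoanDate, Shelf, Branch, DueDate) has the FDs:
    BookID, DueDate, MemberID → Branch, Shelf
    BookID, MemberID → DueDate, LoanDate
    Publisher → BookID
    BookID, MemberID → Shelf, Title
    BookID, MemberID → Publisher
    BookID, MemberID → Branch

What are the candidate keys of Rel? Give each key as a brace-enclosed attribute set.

{BookID, MemberID}, {MemberID, Publisher}

Attributes never on any right-hand side: {MemberID} — every candidate key must contain it.
{BookID, MemberID}⁺ = {BookID, Branch, DueDate, LoanDate, MemberID, Publisher, Shelf, Title}, which is every attribute, so {BookID, MemberID} is a candidate key.
{MemberID, Publisher}⁺ = {BookID, Branch, DueDate, LoanDate, MemberID, Publisher, Shelf, Title}, which is every attribute, so {MemberID, Publisher} is a candidate key.
These are minimal and exhaustive — every other superkey contains one of them.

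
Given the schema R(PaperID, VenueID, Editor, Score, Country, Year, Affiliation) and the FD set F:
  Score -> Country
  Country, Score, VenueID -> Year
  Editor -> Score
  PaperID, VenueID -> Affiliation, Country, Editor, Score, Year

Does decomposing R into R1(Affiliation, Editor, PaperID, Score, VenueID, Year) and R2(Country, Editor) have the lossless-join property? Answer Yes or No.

Yes

Common attributes: {Editor}; their closure is {Country, Editor, Score}.
Since R2 ⊆ {Country, Editor, Score}, the intersection is a superkey of R2; the decomposition is lossless.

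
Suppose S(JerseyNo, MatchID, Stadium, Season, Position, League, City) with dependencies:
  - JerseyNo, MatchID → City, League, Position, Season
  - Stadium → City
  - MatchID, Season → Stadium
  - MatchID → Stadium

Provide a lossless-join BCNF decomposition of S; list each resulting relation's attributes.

Candidate key of the original relation: {JerseyNo, MatchID}.
In {City, JerseyNo, League, MatchID, Position, Season, Stadium}, {Stadium} is not a superkey ({Stadium}⁺ restricted to this set is {City, Stadium}), so split on Stadium → City into {City, Stadium} and {JerseyNo, League, MatchID, Position, Season, Stadium}.
{City, Stadium} is in BCNF.
In {JerseyNo, League, MatchID, Position, Season, Stadium}, {MatchID, Season} is not a superkey ({MatchID, Season}⁺ restricted to this set is {MatchID, Season, Stadium}), so split on MatchID, Season → Stadium into {MatchID, Season, Stadium} and {JerseyNo, League, MatchID, Position, Season}.
In {MatchID, Season, Stadium}, {MatchID} is not a superkey ({MatchID}⁺ restricted to this set is {MatchID, Stadium}), so split on MatchID → Stadium into {MatchID, Stadium} and {MatchID, Season}.
{MatchID, Stadium} is in BCNF.
{MatchID, Season} is in BCNF.
{JerseyNo, League, MatchID, Position, Season} is in BCNF.

{City, Stadium}; {JerseyNo, League, MatchID, Position, Season}; {MatchID, Stadium}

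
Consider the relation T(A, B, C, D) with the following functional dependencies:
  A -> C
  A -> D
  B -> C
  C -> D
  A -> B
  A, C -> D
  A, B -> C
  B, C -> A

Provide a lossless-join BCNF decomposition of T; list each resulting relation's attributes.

Candidate keys of the original relation: {A}, {B}.
{A, B, C, D}: {C} determines {C, D} here but is not a superkey — split on C -> D, giving {C, D} and {A, B, C}.
{C, D} is in BCNF.
{A, B, C} is in BCNF.

{A, B, C}; {C, D}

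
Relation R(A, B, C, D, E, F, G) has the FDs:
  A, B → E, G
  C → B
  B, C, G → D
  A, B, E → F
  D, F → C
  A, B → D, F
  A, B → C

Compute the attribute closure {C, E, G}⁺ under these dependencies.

{B, C, D, E, G}

Start with {C, E, G}.
C → B applies; add {B} → now {B, C, E, G}.
B, C, G → D applies; add {D} → now {B, C, D, E, G}.
No further FD applies.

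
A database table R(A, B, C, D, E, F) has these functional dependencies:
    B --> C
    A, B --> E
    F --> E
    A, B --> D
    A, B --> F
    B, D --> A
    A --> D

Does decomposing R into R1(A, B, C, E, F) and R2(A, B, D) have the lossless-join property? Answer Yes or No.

Common attributes: {A, B}; their closure is {A, B, C, D, E, F}.
R1 is contained in that closure, so R1 ∩ R2 --> R1 holds and the join is lossless.

Yes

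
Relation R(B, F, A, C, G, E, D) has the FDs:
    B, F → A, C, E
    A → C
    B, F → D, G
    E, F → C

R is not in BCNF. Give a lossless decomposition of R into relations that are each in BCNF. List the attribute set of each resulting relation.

Candidate key of the original relation: {B, F}.
{A, B, C, D, E, F, G}: {A} determines {A, C} here but is not a superkey — split on A → C, giving {A, C} and {A, B, D, E, F, G}.
{A, C}: every determinant is a superkey — BCNF.
{A, B, D, E, F, G}: every determinant is a superkey — BCNF.

{A, B, D, E, F, G}; {A, C}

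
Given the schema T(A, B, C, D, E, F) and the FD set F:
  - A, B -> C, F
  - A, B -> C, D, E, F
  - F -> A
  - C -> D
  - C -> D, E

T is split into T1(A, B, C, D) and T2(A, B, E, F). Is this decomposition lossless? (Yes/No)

T1 ∩ T2 = {A, B}; its closure under F is {A, B, C, D, E, F}.
T1 is contained in that closure, so T1 ∩ T2 -> T1 holds and the join is lossless.

Yes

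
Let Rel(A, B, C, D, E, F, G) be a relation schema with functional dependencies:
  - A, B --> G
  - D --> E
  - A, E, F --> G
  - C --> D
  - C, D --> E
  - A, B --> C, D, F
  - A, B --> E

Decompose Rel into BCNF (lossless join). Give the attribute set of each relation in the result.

{A, B, C, F}; {A, C, F, G}; {C, D}; {D, E}

Candidate key of the original relation: {A, B}.
Within {A, B, C, D, E, F, G}: {D}⁺ ∩ {A, B, C, D, E, F, G} = {D, E}, not the whole set, so D --> E violates BCNF; decompose into {D, E} and {A, B, C, D, F, G}.
{D, E} has no BCNF violation.
Within {A, B, C, D, F, G}: {C}⁺ ∩ {A, B, C, D, F, G} = {C, D}, not the whole set, so C --> D violates BCNF; decompose into {C, D} and {A, B, C, F, G}.
{C, D} has no BCNF violation.
Within {A, B, C, F, G}: {A, C, F}⁺ ∩ {A, B, C, F, G} = {A, C, F, G}, not the whole set, so A, C, F --> G violates BCNF; decompose into {A, C, F, G} and {A, B, C, F}.
{A, C, F, G} has no BCNF violation.
{A, B, C, F} has no BCNF violation.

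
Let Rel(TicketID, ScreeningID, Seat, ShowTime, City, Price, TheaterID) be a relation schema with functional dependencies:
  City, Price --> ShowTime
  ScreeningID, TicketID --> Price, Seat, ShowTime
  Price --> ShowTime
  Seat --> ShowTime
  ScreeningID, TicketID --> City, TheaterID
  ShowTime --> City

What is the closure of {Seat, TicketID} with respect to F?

Start with {Seat, TicketID}.
Seat --> ShowTime applies; add {ShowTime} → now {Seat, ShowTime, TicketID}.
ShowTime --> City applies; add {City} → now {City, Seat, ShowTime, TicketID}.
No further FD applies.

{City, Seat, ShowTime, TicketID}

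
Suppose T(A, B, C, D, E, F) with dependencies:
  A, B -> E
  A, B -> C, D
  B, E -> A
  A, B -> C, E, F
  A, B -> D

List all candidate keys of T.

{A, B}, {B, E}

No FD produces {B}, so it must be in every candidate key.
{A, B} is a candidate key since {A, B}⁺ = {A, B, C, D, E, F} covers every attribute.
{B, E} is a candidate key since {B, E}⁺ = {A, B, C, D, E, F} covers every attribute.
These are minimal and exhaustive — every other superkey contains one of them.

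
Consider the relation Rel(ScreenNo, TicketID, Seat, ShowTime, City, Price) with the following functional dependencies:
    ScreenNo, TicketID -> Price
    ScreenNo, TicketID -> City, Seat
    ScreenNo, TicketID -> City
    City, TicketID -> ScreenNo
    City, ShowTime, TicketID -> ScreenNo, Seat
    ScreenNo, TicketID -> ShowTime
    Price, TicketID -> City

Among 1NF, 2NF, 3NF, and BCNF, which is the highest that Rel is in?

BCNF

Candidate keys: {City, TicketID}, {Price, TicketID}, {ScreenNo, TicketID}. Prime attributes: {City, Price, ScreenNo, TicketID}.
The left-hand side of every FD is a superkey, so BCNF is satisfied.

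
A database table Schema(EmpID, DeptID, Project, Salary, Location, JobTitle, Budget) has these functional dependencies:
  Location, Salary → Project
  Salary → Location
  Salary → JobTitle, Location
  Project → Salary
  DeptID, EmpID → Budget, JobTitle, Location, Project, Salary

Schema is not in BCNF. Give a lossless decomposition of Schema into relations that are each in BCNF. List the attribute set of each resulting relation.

Candidate key of the original relation: {DeptID, EmpID}.
In {Budget, DeptID, EmpID, JobTitle, Location, Project, Salary}, {Location, Salary} is not a superkey ({Location, Salary}⁺ restricted to this set is {JobTitle, Location, Project, Salary}), so split on Location, Salary → JobTitle, Project into {JobTitle, Location, Project, Salary} and {Budget, DeptID, EmpID, Location, Salary}.
{JobTitle, Location, Project, Salary} has no BCNF violation.
In {Budget, DeptID, EmpID, Location, Salary}, {Salary} is not a superkey ({Salary}⁺ restricted to this set is {Location, Salary}), so split on Salary → Location into {Location, Salary} and {Budget, DeptID, EmpID, Salary}.
{Location, Salary} has no BCNF violation.
{Budget, DeptID, EmpID, Salary} has no BCNF violation.

{Budget, DeptID, EmpID, Salary}; {JobTitle, Location, Project, Salary}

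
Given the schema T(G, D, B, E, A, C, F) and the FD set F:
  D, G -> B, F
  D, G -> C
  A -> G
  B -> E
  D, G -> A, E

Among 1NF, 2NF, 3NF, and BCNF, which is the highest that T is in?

Candidate keys: {A, D}, {D, G}. Prime attributes: {A, D, G}.
A -> G: {A}⁺ = {A, G}, which is not all of the attributes, so the left side is not a superkey — BCNF is violated.
B -> E determines the non-prime attribute {E} from a non-superkey — 3NF is violated.
No non-prime attribute depends on a proper subset of any candidate key, so 2NF holds.

2NF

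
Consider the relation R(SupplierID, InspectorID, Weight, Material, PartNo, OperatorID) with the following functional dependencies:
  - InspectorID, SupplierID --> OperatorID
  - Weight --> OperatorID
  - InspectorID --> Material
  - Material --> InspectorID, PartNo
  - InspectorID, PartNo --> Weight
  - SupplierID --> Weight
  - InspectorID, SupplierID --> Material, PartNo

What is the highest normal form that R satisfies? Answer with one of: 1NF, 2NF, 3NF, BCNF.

Candidate keys: {InspectorID, SupplierID}, {Material, SupplierID}. Prime attributes: {InspectorID, Material, SupplierID}.
For Weight --> OperatorID we have {Weight}⁺ = {OperatorID, Weight}; {Weight} is not a superkey, so BCNF fails.
Because {OperatorID} is non-prime and the left side of Weight --> OperatorID is not a superkey, the relation is not in 3NF.
The proper key subset {InspectorID} of {InspectorID, SupplierID} determines non-prime {OperatorID, PartNo, Weight}, so the relation is not even in 2NF.

1NF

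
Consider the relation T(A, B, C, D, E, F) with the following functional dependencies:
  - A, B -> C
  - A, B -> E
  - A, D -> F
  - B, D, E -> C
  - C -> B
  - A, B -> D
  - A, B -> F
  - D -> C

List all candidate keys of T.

{A} never appears on the right of any FD, so every key must include it.
{A, B} is a candidate key since {A, B}⁺ = {A, B, C, D, E, F} covers every attribute.
{A, C} is a candidate key since {A, C}⁺ = {A, B, C, D, E, F} covers every attribute.
{A, D} is a candidate key since {A, D}⁺ = {A, B, C, D, E, F} covers every attribute.
No proper subset of any of these is a key, and no other minimal superkey exists.

{A, B}, {A, C}, {A, D}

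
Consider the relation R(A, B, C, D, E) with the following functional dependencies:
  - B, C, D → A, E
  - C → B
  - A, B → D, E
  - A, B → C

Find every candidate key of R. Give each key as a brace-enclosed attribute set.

Closure of {A, B} is {A, B, C, D, E}, the whole schema; {A, B} is a candidate key.
Closure of {A, C} is {A, B, C, D, E}, the whole schema; {A, C} is a candidate key.
Closure of {C, D} is {A, B, C, D, E}, the whole schema; {C, D} is a candidate key.
Any other superkey properly contains one of these, so there are no further candidate keys.

{A, B}, {A, C}, {C, D}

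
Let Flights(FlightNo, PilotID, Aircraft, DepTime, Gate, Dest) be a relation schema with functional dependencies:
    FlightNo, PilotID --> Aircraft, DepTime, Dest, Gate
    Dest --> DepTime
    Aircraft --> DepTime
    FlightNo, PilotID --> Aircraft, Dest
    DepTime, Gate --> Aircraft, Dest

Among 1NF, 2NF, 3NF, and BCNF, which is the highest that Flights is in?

2NF

Candidate key: {FlightNo, PilotID}. Prime attributes: {FlightNo, PilotID}.
Dest --> DepTime: {Dest}⁺ = {DepTime, Dest}, which is not all of the attributes, so the left side is not a superkey — BCNF is violated.
Because {DepTime} is non-prime and the left side of Dest --> DepTime is not a superkey, the relation is not in 3NF.
No proper subset of a key has a non-prime attribute in its closure, so there is no partial dependency; 2NF holds.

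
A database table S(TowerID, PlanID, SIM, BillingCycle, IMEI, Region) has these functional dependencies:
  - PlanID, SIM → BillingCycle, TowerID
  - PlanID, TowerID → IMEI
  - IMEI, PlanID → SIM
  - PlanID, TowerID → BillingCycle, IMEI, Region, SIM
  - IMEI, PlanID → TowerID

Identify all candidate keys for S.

{IMEI, PlanID}, {PlanID, SIM}, {PlanID, TowerID}

{PlanID} never appears on the right of any FD, so every key must include it.
{IMEI, PlanID}⁺ = {BillingCycle, IMEI, PlanID, Region, SIM, TowerID}, which is every attribute, so {IMEI, PlanID} is a candidate key.
{PlanID, SIM}⁺ = {BillingCycle, IMEI, PlanID, Region, SIM, TowerID}, which is every attribute, so {PlanID, SIM} is a candidate key.
{PlanID, TowerID}⁺ = {BillingCycle, IMEI, PlanID, Region, SIM, TowerID}, which is every attribute, so {PlanID, TowerID} is a candidate key.
Any other superkey properly contains one of these, so there are no further candidate keys.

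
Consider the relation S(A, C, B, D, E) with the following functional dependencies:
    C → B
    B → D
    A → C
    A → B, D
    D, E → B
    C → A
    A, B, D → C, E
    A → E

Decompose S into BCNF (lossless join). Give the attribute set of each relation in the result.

Candidate keys of the original relation: {A}, {C}.
Within {A, B, C, D, E}: {B}⁺ ∩ {A, B, C, D, E} = {B, D}, not the whole set, so B → D violates BCNF; decompose into {B, D} and {A, B, C, E}.
{B, D} is in BCNF.
{A, B, C, E} is in BCNF.

{A, B, C, E}; {B, D}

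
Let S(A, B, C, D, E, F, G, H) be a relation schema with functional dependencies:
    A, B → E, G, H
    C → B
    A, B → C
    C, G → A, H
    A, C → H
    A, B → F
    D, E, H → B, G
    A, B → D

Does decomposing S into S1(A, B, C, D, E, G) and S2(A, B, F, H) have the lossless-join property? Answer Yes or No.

Common attributes: {A, B}; their closure is {A, B, C, D, E, F, G, H}.
This includes all of S1, so the common attributes are a superkey of S1 — the join is lossless.

Yes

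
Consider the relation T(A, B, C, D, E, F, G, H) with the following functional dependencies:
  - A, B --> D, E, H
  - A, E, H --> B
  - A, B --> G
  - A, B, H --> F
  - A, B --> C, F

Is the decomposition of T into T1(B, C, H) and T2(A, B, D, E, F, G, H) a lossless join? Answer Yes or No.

The shared attributes are {B, H} and {B, H}⁺ = {B, H}.
The closure covers neither T1 nor T2 entirely; the join is not lossless.

No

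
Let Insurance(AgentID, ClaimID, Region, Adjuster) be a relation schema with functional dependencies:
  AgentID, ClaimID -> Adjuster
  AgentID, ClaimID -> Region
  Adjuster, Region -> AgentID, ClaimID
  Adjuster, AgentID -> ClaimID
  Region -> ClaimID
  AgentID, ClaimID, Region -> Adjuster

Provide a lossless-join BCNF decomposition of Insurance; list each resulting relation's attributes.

{Adjuster, AgentID, Region}; {ClaimID, Region}

Candidate keys of the original relation: {Adjuster, AgentID}, {Adjuster, Region}, {AgentID, ClaimID}, {AgentID, Region}.
{Adjuster, AgentID, ClaimID, Region}: {Region} determines {ClaimID, Region} here but is not a superkey — split on Region -> ClaimID, giving {ClaimID, Region} and {Adjuster, AgentID, Region}.
{ClaimID, Region}: every determinant is a superkey — BCNF.
{Adjuster, AgentID, Region}: every determinant is a superkey — BCNF.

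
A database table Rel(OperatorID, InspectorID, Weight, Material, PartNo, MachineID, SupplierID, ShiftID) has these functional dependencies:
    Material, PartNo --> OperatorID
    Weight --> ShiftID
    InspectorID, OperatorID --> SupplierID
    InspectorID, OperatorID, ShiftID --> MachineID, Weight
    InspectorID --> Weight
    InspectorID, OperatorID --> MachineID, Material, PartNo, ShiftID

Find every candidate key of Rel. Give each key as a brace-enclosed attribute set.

{InspectorID, Material, PartNo}, {InspectorID, OperatorID}

Attributes never on any right-hand side: {InspectorID} — every candidate key must contain it.
{InspectorID, OperatorID}⁺ = {InspectorID, MachineID, Material, OperatorID, PartNo, ShiftID, SupplierID, Weight}, which is every attribute, so {InspectorID, OperatorID} is a candidate key.
{InspectorID, Material, PartNo}⁺ = {InspectorID, MachineID, Material, OperatorID, PartNo, ShiftID, SupplierID, Weight}, which is every attribute, so {InspectorID, Material, PartNo} is a candidate key.
No proper subset of any of these is a key, and no other minimal superkey exists.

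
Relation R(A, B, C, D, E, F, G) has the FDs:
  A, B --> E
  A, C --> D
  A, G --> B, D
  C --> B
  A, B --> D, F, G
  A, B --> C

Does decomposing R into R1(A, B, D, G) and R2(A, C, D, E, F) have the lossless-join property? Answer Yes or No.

No

The shared attributes are {A, D} and {A, D}⁺ = {A, D}.
R1 ⊄ {A, D} and R2 ⊄ {A, D}, so the split is lossy.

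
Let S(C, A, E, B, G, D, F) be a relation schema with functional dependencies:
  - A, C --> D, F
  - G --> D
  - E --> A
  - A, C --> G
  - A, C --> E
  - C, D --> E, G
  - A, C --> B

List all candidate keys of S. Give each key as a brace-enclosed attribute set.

Attributes never on any right-hand side: {C} — every candidate key must contain it.
{A, C}⁺ = {A, B, C, D, E, F, G} — all of the relation — so {A, C} is a candidate key.
{C, D}⁺ = {A, B, C, D, E, F, G} — all of the relation — so {C, D} is a candidate key.
{C, E}⁺ = {A, B, C, D, E, F, G} — all of the relation — so {C, E} is a candidate key.
{C, G}⁺ = {A, B, C, D, E, F, G} — all of the relation — so {C, G} is a candidate key.
No proper subset of any of these is a key, and no other minimal superkey exists.

{A, C}, {C, D}, {C, E}, {C, G}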